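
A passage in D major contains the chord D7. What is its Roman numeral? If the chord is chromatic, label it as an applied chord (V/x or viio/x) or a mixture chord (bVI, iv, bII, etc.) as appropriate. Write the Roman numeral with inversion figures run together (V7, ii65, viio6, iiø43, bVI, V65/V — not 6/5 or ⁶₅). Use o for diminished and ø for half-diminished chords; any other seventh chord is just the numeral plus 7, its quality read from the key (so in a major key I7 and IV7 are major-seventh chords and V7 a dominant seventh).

V7/IV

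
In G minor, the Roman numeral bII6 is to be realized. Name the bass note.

C

bII in G minor has root Ab; the chord is Ab-C-Eb.
The figure 6 means first inversion — the third is in the bass.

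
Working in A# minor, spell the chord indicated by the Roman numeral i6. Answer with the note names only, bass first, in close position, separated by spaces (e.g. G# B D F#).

In A# minor, the first degree is A#, and the diatonic chord built there is a minor triad.
That chord is spelled A#-C#-E#.
The figured bass 6 indicates first inversion, placing the third (C#) in the bass: C#-E#-A#.

C# E# A#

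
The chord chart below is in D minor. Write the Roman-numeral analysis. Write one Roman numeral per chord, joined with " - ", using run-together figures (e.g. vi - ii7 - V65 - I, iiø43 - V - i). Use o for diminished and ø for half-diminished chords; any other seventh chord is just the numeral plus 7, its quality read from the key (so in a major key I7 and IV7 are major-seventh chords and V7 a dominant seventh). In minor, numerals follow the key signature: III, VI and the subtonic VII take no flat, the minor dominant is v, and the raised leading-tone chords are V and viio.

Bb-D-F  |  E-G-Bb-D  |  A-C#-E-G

Bb-D-F: root Bb is the submediant; major triad there is VI.
E-G-Bb-D has root E, degree 2 in D minor, so iiø7.
A-C#-E-G: root A is the dominant; dominant seventh chord there is V7.

VI - iiø7 - V7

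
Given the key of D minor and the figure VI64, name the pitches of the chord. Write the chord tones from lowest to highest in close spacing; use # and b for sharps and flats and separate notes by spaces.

F Bb D

The numeral's case and figure indicate a major triad. In D minor its root, the sixth degree, is Bb.
That chord is spelled Bb-D-F.
The figured bass 64 indicates second inversion, placing the fifth (F) in the bass: F-Bb-D.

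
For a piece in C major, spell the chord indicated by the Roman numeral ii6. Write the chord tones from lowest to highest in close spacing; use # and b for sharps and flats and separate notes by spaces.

In C major, the second degree is D, and the diatonic chord built there is a minor triad.
That chord is spelled D-F-A.
With the 6 figure the chord is in first inversion; from the bass F upward in close position it reads F-A-D.

F A D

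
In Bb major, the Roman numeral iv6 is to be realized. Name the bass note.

iv in Bb major has root Eb; the chord is Eb-Gb-Bb.
The figure 6 means first inversion — the third is in the bass.

Gb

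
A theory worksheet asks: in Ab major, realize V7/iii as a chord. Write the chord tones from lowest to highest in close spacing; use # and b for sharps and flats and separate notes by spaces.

V7/iii is a secondary dominant — the dominant seventh of iii. iii in Ab major is C, so the applied chord's root is G, a perfect fifth above.
Building a dominant seventh chord on G gives G-B-D-F.

G B D F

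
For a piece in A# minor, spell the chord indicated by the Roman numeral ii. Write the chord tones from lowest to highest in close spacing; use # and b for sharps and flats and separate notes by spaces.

ii is the minor supertonic, borrowed from the parallel major (the Dorian ii). In A# minor that root is B#.
So the chord is B#-D#-F##, a minor triad.

B# D# F##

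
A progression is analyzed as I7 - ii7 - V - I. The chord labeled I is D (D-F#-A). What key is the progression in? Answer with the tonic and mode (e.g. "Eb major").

D major

The anchor chord is a major triad on D, labeled I.
If D is scale degree 1 and the mode makes that degree carry a major triad, the tonic is D and the mode is major.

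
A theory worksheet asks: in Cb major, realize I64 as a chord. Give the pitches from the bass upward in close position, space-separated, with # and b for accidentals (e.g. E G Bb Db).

Gb Cb Eb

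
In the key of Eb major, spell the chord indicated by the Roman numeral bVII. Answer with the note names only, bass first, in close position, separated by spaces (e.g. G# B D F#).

Db F Ab

bVII is a major triad on the lowered seventh degree (the subtonic), borrowed from the parallel minor. In Eb major that root is Db.
So the chord is Db-F-Ab, a major triad.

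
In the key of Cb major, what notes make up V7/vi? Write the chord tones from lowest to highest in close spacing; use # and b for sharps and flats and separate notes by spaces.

Eb G Bb Db

V7/vi is a secondary dominant — the dominant seventh of vi. vi in Cb major is Ab, so the applied chord's root is Eb, a perfect fifth above.
Building a dominant seventh chord on Eb gives Eb-G-Bb-Db.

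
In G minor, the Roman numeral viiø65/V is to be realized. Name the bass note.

The applied chord viiø65/V is rooted on C#: C#-E-G-B.
The figure 65 means first inversion — the third is in the bass.

E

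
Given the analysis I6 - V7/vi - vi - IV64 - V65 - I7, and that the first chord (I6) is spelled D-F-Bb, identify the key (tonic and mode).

Bb major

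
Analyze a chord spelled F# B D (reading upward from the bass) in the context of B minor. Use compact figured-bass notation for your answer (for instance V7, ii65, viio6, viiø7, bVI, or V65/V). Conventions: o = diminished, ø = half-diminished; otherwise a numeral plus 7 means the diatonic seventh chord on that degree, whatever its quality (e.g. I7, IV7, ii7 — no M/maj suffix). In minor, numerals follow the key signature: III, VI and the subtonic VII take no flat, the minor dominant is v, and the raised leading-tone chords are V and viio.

i64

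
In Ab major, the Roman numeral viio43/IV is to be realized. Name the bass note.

Gb

The applied chord viio43/IV is rooted on C: C-Eb-Gb-Bbb.
The figure 43 means second inversion — the fifth is in the bass.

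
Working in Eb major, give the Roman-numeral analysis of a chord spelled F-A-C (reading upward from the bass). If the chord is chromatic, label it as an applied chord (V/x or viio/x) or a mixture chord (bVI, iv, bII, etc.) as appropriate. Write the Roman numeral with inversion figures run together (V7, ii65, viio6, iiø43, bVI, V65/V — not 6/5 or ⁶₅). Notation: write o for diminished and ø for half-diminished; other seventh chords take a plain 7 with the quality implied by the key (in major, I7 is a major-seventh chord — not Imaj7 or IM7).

V/V

The pitches F-A-C form a major triad rooted on F.
F is not a diatonic chord root with this quality in Eb major, but it lies a perfect fifth above Bb (V), so the chord functions as an applied dominant of V.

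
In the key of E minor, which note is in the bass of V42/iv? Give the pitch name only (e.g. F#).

The applied chord V42/iv is rooted on E: E-G#-B-D.
The figure 42 means third inversion — the seventh is in the bass.

D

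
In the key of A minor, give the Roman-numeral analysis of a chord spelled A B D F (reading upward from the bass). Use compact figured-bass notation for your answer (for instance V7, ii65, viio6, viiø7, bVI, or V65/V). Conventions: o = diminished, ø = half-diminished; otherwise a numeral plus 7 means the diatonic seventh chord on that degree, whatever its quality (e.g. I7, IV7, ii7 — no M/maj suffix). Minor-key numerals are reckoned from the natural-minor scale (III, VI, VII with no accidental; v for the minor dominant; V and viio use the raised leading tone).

iiø42

The pitches B-D-F-A form a half-diminished seventh chord rooted on B.
In A minor, B is the supertonic; the diatonic half-diminished seventh chord there is iiø7.
With A in the bass the chord is in third inversion, so the figured bass is 42.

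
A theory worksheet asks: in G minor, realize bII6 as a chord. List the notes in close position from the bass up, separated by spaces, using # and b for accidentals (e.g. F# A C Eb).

C Eb Ab

bII6 is the Neapolitan sixth — a major triad on the lowered second degree, here in its customary first inversion. In G minor that root is Ab.
So the chord is Ab-C-Eb, a major triad.
With the 6 figure the chord is in first inversion; from the bass C upward in close position it reads C-Eb-Ab.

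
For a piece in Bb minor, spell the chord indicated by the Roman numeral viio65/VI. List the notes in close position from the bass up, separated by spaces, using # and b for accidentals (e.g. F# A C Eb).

Ab Cb Ebb F

viio65/VI is a secondary leading-tone chord. The target VI is Gb in Bb minor; the applied chord is rooted a semitone below, on F.
Building a fully diminished seventh chord on F gives F-Ab-Cb-Ebb.
The figured bass 65 indicates first inversion, placing the third (Ab) in the bass: Ab-Cb-Ebb-F.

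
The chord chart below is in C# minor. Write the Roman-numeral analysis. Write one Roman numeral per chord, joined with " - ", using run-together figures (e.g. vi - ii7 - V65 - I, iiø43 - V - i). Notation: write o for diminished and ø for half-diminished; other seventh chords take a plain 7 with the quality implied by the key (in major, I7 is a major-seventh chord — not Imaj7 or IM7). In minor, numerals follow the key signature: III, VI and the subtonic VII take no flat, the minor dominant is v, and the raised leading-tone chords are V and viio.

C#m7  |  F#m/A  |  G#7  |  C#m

C#m7: minor seventh chord on C# = scale degree 1 → i7.
F#m/A has root F#, degree 4 in C# minor, so iv6.
G#7 has root G#, degree 5 in C# minor, so V7.
C#m has root C#, degree 1 in C# minor, so i.

i7 - iv6 - V7 - i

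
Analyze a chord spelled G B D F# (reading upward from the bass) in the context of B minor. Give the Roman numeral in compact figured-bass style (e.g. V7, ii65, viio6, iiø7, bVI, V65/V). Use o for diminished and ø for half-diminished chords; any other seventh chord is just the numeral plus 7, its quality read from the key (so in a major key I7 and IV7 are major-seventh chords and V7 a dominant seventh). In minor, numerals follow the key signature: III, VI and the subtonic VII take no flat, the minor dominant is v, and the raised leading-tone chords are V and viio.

VI7

Stacked in thirds the chord is G-B-D-F#: a major seventh chord on G.
G is scale degree 6 in B minor, and a major seventh chord on that degree is written VI7.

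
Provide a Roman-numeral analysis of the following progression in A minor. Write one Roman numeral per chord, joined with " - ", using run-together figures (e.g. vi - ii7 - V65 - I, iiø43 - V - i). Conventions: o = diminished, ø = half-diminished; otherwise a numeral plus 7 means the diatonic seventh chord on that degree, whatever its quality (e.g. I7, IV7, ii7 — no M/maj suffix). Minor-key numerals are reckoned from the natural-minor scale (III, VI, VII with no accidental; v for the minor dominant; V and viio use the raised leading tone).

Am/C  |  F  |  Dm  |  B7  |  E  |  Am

i6 - VI - iv - V7/V - V - i

Am/C: minor triad on A = scale degree 1 → i6.
F has root F, degree 6 in A minor, so VI.
Dm: minor triad on D = scale degree 4 → iv.
B7: chromatic; B is V of V, so V7/V.
E: root E is the dominant; major triad there is V.
Am: minor triad on A = scale degree 1 → i.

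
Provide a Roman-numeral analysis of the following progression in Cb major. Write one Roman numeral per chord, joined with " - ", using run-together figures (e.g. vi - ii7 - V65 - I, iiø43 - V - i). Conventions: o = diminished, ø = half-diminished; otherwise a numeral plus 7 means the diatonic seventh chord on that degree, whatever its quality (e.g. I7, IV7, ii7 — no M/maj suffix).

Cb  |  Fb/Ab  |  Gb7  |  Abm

Cb: major triad on Cb = scale degree 1 → I.
Fb/Ab has root Fb, degree 4 in Cb major, so IV6.
Gb7 has root Gb, degree 5 in Cb major, so V7.
Abm: root Ab is the submediant; minor triad there is vi.

I - IV6 - V7 - vi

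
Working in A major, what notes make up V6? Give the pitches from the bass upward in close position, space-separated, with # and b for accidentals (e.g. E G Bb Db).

G# B E

In A major, the fifth degree is E, and the diatonic chord built there is a major triad.
That chord is spelled E-G#-B.
With the 6 figure the chord is in first inversion; from the bass G# upward in close position it reads G#-B-E.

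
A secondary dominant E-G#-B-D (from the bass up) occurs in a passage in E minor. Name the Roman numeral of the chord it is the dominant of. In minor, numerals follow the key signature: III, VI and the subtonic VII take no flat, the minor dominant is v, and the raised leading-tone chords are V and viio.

iv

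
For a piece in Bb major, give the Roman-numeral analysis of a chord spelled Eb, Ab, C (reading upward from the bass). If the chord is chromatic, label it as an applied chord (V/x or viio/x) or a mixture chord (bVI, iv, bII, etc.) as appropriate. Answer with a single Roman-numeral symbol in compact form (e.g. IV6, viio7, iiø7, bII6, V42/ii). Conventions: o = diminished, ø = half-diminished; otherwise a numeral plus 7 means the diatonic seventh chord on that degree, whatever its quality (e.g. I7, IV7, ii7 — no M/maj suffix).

Stacked in thirds the chord is Ab-C-Eb: a major triad on Ab.
Ab is the lowered seventh degree of Bb major (diatonic 7 would be A). This is a major triad on the lowered seventh degree (the subtonic), borrowed from the parallel minor.
With Eb in the bass the chord is in second inversion, so the figured bass is 64.

bVII64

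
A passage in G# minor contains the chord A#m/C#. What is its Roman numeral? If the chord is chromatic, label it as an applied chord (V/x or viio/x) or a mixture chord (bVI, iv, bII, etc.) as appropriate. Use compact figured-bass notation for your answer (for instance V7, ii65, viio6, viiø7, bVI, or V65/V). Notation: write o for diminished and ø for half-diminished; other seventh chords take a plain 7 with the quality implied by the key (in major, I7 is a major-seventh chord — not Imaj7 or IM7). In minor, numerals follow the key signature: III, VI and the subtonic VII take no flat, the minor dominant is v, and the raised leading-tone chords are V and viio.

ii6

Stacked in thirds the chord is A#-C#-E#: a minor triad on A#.
A# is the second degree of G# minor. This is the minor supertonic, borrowed from the parallel major (the Dorian ii).
With C# in the bass the chord is in first inversion, so the figured bass is 6.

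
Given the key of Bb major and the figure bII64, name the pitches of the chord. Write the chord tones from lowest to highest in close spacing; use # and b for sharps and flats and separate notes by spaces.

Scale degree 2 in Bb major is C; lowering it a half step gives Cb. bII64 is the Neapolitan chord — a major triad on the lowered second degree.
So the chord is Cb-Eb-Gb, a major triad.
The figured bass 64 indicates second inversion, placing the fifth (Gb) in the bass: Gb-Cb-Eb.

Gb Cb Eb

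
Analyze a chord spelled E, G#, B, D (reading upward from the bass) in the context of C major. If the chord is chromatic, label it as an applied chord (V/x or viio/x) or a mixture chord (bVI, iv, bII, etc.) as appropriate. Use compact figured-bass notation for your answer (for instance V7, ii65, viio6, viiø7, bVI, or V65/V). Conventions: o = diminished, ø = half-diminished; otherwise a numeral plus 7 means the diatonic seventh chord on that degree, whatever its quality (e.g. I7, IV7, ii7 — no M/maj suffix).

The pitches E-G#-B-D form a dominant seventh chord rooted on E.
E is not a diatonic chord root with this quality in C major, but it lies a perfect fifth above A (vi), so the chord functions as an applied dominant of vi.

V7/vi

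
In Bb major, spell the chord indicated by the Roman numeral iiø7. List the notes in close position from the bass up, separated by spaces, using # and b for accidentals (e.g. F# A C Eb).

iiø7 is the half-diminished supertonic seventh, borrowed from the parallel minor. In Bb major that root is C.
So the chord is C-Eb-Gb-Bb.

C Eb Gb Bb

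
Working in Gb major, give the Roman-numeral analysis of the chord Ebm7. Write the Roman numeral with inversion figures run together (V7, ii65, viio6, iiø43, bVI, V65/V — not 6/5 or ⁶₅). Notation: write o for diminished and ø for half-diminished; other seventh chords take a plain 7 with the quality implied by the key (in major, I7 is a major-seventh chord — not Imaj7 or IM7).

vi7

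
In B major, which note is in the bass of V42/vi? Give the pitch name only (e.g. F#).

The applied chord V42/vi is rooted on D#: D#-F##-A#-C#.
The figure 42 means third inversion — the seventh is in the bass.

C#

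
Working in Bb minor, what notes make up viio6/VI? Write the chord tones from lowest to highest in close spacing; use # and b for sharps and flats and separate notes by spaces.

Ab Cb F

viio6/VI is a secondary leading-tone chord. The target VI is Gb in Bb minor; the applied chord is rooted a semitone below, on F.
Building a diminished triad on F gives F-Ab-Cb.
The figured bass 6 indicates first inversion, placing the third (Ab) in the bass: Ab-Cb-F.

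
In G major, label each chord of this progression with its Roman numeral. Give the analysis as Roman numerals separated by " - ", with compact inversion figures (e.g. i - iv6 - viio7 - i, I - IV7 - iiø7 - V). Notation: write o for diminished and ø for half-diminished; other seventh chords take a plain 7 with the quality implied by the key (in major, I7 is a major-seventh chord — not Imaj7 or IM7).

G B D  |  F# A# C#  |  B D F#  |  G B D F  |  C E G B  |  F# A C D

I - V/iii - iii - V7/IV - IV7 - V65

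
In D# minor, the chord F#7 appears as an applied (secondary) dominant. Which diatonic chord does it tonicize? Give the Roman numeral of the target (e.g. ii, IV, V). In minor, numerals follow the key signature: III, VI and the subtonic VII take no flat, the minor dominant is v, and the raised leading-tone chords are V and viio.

VI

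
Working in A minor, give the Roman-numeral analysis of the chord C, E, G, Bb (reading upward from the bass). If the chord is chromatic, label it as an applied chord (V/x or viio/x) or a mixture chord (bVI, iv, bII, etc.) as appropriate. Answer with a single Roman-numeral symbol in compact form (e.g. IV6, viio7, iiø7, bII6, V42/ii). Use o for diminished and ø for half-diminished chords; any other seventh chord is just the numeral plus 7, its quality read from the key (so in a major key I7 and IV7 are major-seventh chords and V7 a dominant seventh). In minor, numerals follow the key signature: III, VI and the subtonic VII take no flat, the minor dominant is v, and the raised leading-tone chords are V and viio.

V7/VI

The pitches C-E-G-Bb form a dominant seventh chord rooted on C.
C is not a diatonic chord root with this quality in A minor, but it lies a perfect fifth above F (VI), so the chord functions as an applied dominant of VI.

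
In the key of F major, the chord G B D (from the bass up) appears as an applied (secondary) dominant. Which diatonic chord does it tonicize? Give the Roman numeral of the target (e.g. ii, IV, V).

V

The chord is a major triad on G.
A dominant resolves down a perfect fifth: G → C. In F major, C is scale degree 5, i.e. V.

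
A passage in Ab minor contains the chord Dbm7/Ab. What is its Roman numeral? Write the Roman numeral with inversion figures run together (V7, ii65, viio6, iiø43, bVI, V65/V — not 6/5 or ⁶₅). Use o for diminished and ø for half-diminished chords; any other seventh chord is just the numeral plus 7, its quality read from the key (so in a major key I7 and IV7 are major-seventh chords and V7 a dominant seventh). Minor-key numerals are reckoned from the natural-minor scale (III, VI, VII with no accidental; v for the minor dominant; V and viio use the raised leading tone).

Stacked in thirds the chord is Db-Fb-Ab-Cb: a minor seventh chord on Db.
Db is scale degree 4 in Ab minor, and a minor seventh chord on that degree is written iv7.
With Ab in the bass the chord is in second inversion, so the figured bass is 43.

iv43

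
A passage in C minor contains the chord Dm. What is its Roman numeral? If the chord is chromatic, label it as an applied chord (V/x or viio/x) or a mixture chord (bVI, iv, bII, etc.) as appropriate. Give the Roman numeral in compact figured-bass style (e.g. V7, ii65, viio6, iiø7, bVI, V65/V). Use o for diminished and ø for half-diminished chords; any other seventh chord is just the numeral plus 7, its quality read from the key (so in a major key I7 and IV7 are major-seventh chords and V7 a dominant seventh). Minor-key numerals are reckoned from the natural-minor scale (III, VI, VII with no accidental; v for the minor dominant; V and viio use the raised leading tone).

Stacked in thirds the chord is D-F-A: a minor triad on D.
D is the second degree of C minor. This is the minor supertonic, borrowed from the parallel major (the Dorian ii).

ii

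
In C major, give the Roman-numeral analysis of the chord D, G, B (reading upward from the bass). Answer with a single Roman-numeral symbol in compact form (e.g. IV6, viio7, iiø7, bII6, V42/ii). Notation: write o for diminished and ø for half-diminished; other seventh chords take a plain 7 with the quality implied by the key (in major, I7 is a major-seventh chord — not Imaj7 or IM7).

V64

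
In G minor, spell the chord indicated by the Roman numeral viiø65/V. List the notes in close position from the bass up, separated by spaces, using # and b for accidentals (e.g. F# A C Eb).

viiø65/V is a secondary leading-tone chord. The target V is D in G minor; the applied chord is rooted a semitone below, on C#.
Building a half-diminished seventh chord on C# gives C#-E-G-B.
With the 65 figure the chord is in first inversion; from the bass E upward in close position it reads E-G-B-C#.

E G B C#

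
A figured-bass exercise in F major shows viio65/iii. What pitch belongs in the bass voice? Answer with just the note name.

B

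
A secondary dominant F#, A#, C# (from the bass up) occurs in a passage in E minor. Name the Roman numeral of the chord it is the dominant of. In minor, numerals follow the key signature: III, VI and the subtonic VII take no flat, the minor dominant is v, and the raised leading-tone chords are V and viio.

V

The chord is a major triad on F#.
A dominant resolves down a perfect fifth: F# → B. In E minor, B is scale degree 5, i.e. V.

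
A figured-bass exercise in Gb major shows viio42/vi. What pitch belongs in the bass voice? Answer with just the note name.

The applied chord viio42/vi is rooted on D: D-F-Ab-Cb.
The figure 42 means third inversion — the seventh is in the bass.

Cb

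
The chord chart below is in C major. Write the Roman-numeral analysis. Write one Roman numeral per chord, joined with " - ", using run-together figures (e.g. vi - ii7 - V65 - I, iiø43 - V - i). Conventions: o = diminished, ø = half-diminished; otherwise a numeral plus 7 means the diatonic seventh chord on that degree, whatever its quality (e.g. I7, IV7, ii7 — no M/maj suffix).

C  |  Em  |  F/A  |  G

C has root C, degree 1 in C major, so I.
Em: root E is the mediant; minor triad there is iii.
F/A: root F is the subdominant; major triad there is IV6.
G: major triad on G = scale degree 5 → V.

I - iii - IV6 - V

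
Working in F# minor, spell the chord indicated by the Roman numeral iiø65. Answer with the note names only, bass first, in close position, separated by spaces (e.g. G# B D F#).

The numeral's case and figure indicate a half-diminished seventh chord. In F# minor its root, the supertonic, is G#.
Stacking thirds from G# gives G#-B-D-F#.
With the 65 figure the chord is in first inversion; from the bass B upward in close position it reads B-D-F#-G#.

B D F# G#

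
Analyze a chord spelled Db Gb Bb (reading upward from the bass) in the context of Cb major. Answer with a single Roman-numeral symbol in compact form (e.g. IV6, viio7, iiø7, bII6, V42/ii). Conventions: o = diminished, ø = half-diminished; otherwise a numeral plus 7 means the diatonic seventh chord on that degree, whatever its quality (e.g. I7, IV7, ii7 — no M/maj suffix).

Stacked in thirds the chord is Gb-Bb-Db: a major triad on Gb.
Gb is scale degree 5 in Cb major, and a major triad on that degree is written V.
With Db in the bass the chord is in second inversion, so the figured bass is 64.

V64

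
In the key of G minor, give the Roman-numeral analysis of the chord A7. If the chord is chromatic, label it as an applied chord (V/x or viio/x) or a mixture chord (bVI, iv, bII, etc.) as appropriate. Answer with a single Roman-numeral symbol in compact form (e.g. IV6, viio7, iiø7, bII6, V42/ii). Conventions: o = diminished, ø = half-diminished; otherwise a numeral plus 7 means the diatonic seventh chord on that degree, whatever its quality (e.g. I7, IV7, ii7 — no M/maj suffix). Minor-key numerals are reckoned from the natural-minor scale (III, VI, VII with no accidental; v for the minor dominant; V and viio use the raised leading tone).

V7/V

The pitches A-C#-E-G form a dominant seventh chord rooted on A.
A is not a diatonic chord root with this quality in G minor, but it lies a perfect fifth above D (V), so the chord functions as an applied dominant of V.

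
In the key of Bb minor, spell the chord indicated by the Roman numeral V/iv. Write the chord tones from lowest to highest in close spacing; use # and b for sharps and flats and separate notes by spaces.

Bb D F

The slash means an applied dominant: we want the dominant of iv. In Bb minor, iv is Eb minor, and its dominant is built on Bb.
Building a major triad on Bb gives Bb-D-F.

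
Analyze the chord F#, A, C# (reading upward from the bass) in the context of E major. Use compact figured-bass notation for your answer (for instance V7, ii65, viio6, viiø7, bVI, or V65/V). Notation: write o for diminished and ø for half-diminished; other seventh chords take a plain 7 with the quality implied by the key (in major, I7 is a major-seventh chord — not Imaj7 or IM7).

ii

Stacked in thirds the chord is F#-A-C#: a minor triad on F#.
In E major, F# is the supertonic; the diatonic minor triad there is ii.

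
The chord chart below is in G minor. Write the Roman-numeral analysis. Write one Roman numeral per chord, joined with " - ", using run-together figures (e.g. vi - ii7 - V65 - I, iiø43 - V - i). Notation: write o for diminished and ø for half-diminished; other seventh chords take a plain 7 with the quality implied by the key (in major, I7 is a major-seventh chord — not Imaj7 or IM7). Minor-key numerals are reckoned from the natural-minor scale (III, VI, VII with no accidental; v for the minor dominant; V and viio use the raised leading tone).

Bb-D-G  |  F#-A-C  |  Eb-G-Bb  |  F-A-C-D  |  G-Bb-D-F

i6 - viio - VI - v65 - i7

Bb-D-G has root G, degree 1 in G minor, so i6.
F#-A-C: root F# is the leading tone; diminished triad there is viio.
Eb-G-Bb: root Eb is the submediant; major triad there is VI.
F-A-C-D: minor seventh chord on D = scale degree 5 → v65.
G-Bb-D-F has root G, degree 1 in G minor, so i7.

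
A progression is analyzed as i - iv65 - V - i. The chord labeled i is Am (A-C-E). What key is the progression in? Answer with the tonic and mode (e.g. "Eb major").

i is given as A-C-E — a minor triad with root A.
If A is scale degree 1 and the mode makes that degree carry a minor triad, the tonic is A and the mode is minor.

A minor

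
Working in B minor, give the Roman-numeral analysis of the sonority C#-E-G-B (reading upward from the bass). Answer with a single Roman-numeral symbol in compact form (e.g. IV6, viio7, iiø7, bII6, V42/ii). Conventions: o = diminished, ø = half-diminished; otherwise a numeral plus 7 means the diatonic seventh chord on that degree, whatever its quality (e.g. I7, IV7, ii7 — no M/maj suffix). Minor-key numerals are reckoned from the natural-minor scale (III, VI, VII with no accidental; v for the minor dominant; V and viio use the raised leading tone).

The pitches C#-E-G-B form a half-diminished seventh chord rooted on C#.
In B minor, C# is the supertonic; the diatonic half-diminished seventh chord there is iiø7.

iiø7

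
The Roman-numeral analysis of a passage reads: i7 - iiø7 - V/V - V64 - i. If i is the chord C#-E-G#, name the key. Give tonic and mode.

C# minor

i is given as C#-E-G# — a minor triad with root C#.
If C# is scale degree 1 and the mode makes that degree carry a minor triad, the tonic is C# and the mode is minor.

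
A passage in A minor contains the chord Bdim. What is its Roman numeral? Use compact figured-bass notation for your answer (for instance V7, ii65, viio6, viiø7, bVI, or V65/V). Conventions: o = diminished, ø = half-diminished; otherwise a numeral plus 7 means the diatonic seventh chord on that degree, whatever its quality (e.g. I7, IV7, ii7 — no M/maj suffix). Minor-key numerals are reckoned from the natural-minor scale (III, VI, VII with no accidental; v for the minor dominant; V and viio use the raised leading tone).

The pitches B-D-F form a diminished triad rooted on B.
B is scale degree 2 in A minor, and a diminished triad on that degree is written iio.

iio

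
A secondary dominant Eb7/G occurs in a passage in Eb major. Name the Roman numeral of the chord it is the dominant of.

IV

The chord is a dominant seventh chord on Eb.
A dominant resolves down a perfect fifth: Eb → Ab. In Eb major, Ab is scale degree 4, i.e. IV.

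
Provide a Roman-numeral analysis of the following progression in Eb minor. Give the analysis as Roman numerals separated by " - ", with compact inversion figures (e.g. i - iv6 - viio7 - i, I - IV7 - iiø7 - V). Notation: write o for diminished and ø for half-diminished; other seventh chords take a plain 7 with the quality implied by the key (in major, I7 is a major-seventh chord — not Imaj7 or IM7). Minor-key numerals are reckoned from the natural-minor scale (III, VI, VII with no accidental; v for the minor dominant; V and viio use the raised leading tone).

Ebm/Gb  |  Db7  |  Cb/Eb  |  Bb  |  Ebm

Ebm/Gb: root Eb is the tonic; minor triad there is i6.
Db7 has root Db, degree 7 in Eb minor, so VII7.
Cb/Eb: major triad on Cb = scale degree 6 → VI6.
Bb has root Bb, degree 5 in Eb minor, so V.
Ebm: minor triad on Eb = scale degree 1 → i.

i6 - VII7 - VI6 - V - i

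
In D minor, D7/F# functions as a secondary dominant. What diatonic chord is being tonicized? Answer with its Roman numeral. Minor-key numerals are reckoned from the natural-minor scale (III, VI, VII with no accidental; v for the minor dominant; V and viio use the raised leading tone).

iv

The chord is a dominant seventh chord on D.
A dominant resolves down a perfect fifth: D → G. In D minor, G is scale degree 4, i.e. iv.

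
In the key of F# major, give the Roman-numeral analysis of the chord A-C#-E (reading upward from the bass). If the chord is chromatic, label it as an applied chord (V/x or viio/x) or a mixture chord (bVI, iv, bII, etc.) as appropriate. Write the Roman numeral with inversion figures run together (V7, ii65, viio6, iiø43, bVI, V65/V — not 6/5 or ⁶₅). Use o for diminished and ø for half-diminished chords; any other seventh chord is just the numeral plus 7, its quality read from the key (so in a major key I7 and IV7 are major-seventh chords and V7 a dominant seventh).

bIII

Stacked in thirds the chord is A-C#-E: a major triad on A.
A is the lowered third degree of F# major (diatonic 3 would be A#). This is a major triad on the lowered third degree, borrowed from the parallel minor.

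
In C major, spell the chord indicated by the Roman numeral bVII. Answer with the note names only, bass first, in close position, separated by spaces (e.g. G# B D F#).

Bb D F

Scale degree 7 in C major is B; lowering it a half step gives Bb. bVII is a major triad on the lowered seventh degree (the subtonic), borrowed from the parallel minor.
So the chord is Bb-D-F, a major triad.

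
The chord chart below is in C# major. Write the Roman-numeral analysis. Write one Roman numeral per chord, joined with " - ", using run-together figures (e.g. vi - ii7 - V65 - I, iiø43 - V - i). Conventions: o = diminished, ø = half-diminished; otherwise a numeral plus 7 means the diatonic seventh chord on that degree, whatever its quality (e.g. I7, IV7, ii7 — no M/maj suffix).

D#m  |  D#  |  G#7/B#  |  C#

ii - V/V - V65 - I

D#m has root D#, degree 2 in C# major, so ii.
D#: a major triad on D#, the applied dominant of V → V/V.
G#7/B# has root G#, degree 5 in C# major, so V65.
C#: root C# is the tonic; major triad there is I.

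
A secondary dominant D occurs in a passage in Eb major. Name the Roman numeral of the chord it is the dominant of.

iii

The chord is a major triad on D.
A dominant resolves down a perfect fifth: D → G. In Eb major, G is scale degree 3, i.e. iii.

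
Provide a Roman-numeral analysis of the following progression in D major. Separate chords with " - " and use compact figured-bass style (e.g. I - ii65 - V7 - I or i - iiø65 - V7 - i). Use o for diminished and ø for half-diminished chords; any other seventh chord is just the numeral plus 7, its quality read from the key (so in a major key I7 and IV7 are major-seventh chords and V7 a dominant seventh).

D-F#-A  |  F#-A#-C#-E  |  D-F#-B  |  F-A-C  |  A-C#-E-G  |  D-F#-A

I - V7/vi - vi6 - bIII - V7 - I

D-F#-A: major triad on D = scale degree 1 → I.
F#-A#-C#-E: chromatic; F# is V of vi, so V7/vi.
D-F#-B has root B, degree 6 in D major, so vi6.
F-A-C: F with this quality isn't in the key; it's bIII, borrowed from the parallel minor.
A-C#-E-G has root A, degree 5 in D major, so V7.
D-F#-A: root D is the tonic; major triad there is I.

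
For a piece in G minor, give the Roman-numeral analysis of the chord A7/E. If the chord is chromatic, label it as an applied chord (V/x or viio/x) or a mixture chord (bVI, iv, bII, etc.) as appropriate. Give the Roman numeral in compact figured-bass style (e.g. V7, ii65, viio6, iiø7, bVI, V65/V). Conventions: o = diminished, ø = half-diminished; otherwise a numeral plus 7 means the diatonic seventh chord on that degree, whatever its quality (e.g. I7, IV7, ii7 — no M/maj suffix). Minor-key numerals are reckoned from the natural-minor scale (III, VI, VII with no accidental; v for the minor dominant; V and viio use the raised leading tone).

The pitches A-C#-E-G form a dominant seventh chord rooted on A.
A is not a diatonic chord root with this quality in G minor, but it lies a perfect fifth above D (V), so the chord functions as an applied dominant of V.
With E in the bass the chord is in second inversion, so the figured bass is 43.

V43/V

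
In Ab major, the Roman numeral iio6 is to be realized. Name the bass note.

Db

iio in Ab major has root Bb; the chord is Bb-Db-Fb.
The figure 6 means first inversion — the third is in the bass.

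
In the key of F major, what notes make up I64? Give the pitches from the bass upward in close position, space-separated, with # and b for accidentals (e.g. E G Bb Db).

C F A

The numeral's case and figure indicate a major triad. In F major its root, the tonic, is F.
That chord is spelled F-A-C.
The figured bass 64 indicates second inversion, placing the fifth (C) in the bass: C-F-A.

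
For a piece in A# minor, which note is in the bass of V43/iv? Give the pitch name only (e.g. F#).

The applied chord V43/iv is rooted on A#: A#-C##-E#-G#.
The figure 43 means second inversion — the fifth is in the bass.

E#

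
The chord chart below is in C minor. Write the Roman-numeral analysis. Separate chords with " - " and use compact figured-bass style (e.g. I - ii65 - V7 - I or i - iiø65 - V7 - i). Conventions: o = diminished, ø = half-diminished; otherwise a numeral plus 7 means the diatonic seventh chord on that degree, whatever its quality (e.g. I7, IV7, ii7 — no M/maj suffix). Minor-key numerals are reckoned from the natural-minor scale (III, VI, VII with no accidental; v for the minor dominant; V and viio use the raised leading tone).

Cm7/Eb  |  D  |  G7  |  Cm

i65 - V/V - V7 - i

Cm7/Eb: root C is the tonic; minor seventh chord there is i65.
D: a major triad on D, the applied dominant of V → V/V.
G7 has root G, degree 5 in C minor, so V7.
Cm: minor triad on C = scale degree 1 → i.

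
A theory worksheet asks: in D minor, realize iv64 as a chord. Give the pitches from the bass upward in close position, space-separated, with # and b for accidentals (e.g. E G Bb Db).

D G Bb

The numeral's case and figure indicate a minor triad. In D minor its root, the subdominant, is G.
That chord is spelled G-Bb-D.
With the 64 figure the chord is in second inversion; from the bass D upward in close position it reads D-G-Bb.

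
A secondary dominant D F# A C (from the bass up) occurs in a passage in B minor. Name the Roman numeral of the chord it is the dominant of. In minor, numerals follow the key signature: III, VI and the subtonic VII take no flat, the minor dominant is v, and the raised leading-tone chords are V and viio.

VI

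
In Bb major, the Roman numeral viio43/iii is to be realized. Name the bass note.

G

The applied chord viio43/iii is rooted on C#: C#-E-G-Bb.
The figure 43 means second inversion — the fifth is in the bass.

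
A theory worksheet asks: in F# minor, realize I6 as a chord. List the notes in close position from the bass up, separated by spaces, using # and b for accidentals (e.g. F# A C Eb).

Scale degree 1 in F# minor is F#; here the chord built on it is altered to a major triad. I6 is the major tonic (Picardy third), borrowed from the parallel major.
So the chord is F#-A#-C#, a major triad.
The figured bass 6 indicates first inversion, placing the third (A#) in the bass: A#-C#-F#.

A# C# F#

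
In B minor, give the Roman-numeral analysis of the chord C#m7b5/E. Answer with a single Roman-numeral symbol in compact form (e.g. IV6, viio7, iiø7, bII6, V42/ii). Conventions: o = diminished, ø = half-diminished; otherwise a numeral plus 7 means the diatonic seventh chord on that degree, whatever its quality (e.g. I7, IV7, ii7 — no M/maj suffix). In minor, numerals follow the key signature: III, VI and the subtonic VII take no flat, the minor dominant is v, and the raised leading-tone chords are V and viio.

iiø65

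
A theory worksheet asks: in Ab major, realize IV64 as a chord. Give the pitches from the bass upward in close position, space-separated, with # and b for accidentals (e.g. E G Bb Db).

Ab Db F

The numeral's case and figure indicate a major triad. In Ab major its root, the fourth degree, is Db.
Stacking thirds from Db gives Db-F-Ab.
With the 64 figure the chord is in second inversion; from the bass Ab upward in close position it reads Ab-Db-F.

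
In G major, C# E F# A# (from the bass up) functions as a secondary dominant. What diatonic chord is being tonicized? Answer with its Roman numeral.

iii

The chord is a dominant seventh chord on F#.
A dominant resolves down a perfect fifth: F# → B. In G major, B is scale degree 3, i.e. iii.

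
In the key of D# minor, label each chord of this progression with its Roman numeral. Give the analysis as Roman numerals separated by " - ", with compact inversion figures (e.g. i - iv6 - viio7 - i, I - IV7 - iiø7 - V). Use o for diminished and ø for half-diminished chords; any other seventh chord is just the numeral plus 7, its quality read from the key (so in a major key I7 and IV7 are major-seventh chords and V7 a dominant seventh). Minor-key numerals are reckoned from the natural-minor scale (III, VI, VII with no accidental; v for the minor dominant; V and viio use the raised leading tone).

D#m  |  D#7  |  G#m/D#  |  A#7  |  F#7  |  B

i - V7/iv - iv64 - V7 - V7/VI - VI

D#m: minor triad on D# = scale degree 1 → i.
D#7 is the secondary dominant of iv (dominant seventh chord on D#): V7/iv.
G#m/D#: root G# is the subdominant; minor triad there is iv64.
A#7: root A# is the dominant; dominant seventh chord there is V7.
F#7 is the secondary dominant of VI (dominant seventh chord on F#): V7/VI.
B: root B is the submediant; major triad there is VI.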